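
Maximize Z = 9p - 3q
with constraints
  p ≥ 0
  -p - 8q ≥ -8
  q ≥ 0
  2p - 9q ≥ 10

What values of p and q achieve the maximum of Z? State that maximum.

p = 8, q = 0, maximum Z = 72

Extreme points and Z = 9p - 3q:
  (8, 0) → Z = 72
  (152/25, 6/25) → Z = 54
  (5, 0) → Z = 45

At the optimal vertex, -p - 8q = -8 and q = 0.
Solving simultaneously gives p = 8, q = 0.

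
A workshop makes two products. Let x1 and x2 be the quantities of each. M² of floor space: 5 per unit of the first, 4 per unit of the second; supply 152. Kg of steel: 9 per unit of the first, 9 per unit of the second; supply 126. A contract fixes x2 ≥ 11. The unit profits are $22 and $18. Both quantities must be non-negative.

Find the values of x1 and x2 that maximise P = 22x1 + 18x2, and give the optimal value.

x1 = 3, x2 = 11, maximum P = 264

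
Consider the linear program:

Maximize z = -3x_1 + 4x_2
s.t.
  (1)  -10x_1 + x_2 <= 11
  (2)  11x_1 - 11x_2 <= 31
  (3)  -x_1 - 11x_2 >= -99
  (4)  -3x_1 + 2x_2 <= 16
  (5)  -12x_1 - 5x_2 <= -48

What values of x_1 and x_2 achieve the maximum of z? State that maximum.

x_1 = 22/35, x_2 = 313/35, maximum z = 1186/35

Corner points and z = -3x_1 + 4x_2:
  (65/6, 529/66) → z = -29/66
  (683/187, 156/187) → z = -1425/187
  (22/35, 313/35) → z = 1186/35
  (16/39, 112/13) → z = 432/13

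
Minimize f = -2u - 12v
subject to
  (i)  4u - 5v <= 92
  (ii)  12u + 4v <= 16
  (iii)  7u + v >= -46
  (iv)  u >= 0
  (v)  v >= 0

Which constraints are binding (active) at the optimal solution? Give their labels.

(ii) and (iv)

Corner points and f = -2u - 12v:
  (0, 4) → f = -48
  (4/3, 0) → f = -8/3
  (0, 0) → f = 0

The minimum is at (0, 4). Substituting into each constraint, equality holds for (ii) and (iv); the remaining constraints have slack.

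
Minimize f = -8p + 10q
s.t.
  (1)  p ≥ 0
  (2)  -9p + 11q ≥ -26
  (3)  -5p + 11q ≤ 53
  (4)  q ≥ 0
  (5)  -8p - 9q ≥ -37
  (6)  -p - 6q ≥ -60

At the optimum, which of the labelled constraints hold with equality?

(2) and (4)

Feasible corners and f = -8p + 10q:
  (0, 0) → f = 0
  (0, 37/9) → f = 370/9
  (26/9, 0) → f = -208/9
  (641/169, 125/169) → f = -3878/169

The minimum is at (26/9, 0). Substituting into each constraint, equality holds for (2) and (4); the remaining constraints have slack.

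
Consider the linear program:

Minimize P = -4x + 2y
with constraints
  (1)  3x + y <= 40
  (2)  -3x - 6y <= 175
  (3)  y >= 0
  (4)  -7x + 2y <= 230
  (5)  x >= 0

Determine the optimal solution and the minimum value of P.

Corner points and P = -4x + 2y:
  (40/3, 0) → P = -160/3
  (0, 40) → P = 80
  (0, 0) → P = 0

The optimum lies where 3x + y = 40 and y = 0.
Solving simultaneously gives x = 40/3, y = 0.

x = 40/3, y = 0, minimum P = -160/3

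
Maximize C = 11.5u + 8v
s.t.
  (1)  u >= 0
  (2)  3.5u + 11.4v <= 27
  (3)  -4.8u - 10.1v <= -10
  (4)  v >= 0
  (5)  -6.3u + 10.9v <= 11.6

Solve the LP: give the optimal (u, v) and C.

u = 54/7, v = 0, maximum C = 621/7

Extreme points and C = 11.5u + 8v:
  (0, 100/101) → C = 800/101
  (0, 116/109) → C = 928/109
  (54/7, 0) → C = 621/7
  (16206/10997, 3010/1571) → C = 354929/10997
  (25/12, 0) → C = 575/24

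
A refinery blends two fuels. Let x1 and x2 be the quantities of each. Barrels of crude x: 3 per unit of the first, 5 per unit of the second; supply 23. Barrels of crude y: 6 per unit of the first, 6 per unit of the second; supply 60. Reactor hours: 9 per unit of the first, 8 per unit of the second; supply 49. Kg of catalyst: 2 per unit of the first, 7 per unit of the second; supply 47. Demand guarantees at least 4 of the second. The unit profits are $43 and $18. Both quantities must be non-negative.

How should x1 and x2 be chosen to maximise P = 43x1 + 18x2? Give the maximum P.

x1 = 1, x2 = 4, maximum P = 115

Vertices and P = 43x1 + 18x2:
  (0, 23/5) → P = 414/5
  (0, 4) → P = 72
  (1, 4) → P = 115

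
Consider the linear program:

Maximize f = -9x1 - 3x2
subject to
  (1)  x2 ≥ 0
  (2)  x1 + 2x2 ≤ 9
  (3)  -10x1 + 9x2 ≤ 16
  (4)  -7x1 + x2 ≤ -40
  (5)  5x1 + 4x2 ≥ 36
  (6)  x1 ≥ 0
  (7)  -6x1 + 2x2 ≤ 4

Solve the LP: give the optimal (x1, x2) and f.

x1 = 6, x2 = 3/2, maximum f = -117/2

Feasible corners and f = -9x1 - 3x2:
  (9, 0) → f = -81
  (36/5, 0) → f = -324/5
  (6, 3/2) → f = -117/2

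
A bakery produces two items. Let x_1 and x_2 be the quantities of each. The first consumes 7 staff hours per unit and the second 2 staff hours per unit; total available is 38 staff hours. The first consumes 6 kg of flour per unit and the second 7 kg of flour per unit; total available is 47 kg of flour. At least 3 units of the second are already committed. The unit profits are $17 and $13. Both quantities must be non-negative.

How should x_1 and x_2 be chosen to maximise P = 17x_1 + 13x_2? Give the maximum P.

Corner points and P = 17x_1 + 13x_2:
  (0, 47/7) → P = 611/7
  (0, 3) → P = 39
  (13/3, 3) → P = 338/3

x_1 = 13/3, x_2 = 3, maximum P = 338/3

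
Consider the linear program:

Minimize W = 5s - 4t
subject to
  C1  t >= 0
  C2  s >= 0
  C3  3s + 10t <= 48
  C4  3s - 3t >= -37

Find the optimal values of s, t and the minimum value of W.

s = 0, t = 24/5, minimum W = -96/5

Feasible corners and W = 5s - 4t:
  (0, 0) → W = 0
  (16, 0) → W = 80
  (0, 24/5) → W = -96/5

The binding constraints are s = 0 and 3s + 10t = 48.
Solving simultaneously gives s = 0, t = 24/5.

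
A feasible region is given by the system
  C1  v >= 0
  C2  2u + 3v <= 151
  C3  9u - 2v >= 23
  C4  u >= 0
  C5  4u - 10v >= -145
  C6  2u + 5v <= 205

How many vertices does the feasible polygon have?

Of the 15 pairwise boundary intersections, those satisfying every inequality are:
  (151/2, 0)
  (23/9, 0)
  (35, 27)
  (260/41, 1397/82)
  (265/8, 111/4)

5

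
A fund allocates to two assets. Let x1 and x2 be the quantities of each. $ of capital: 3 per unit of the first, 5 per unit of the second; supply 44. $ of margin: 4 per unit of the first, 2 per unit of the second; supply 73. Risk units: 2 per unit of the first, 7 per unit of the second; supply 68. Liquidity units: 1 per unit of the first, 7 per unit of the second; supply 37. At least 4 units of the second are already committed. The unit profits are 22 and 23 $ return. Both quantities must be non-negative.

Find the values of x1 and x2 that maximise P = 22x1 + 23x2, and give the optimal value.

Corner points and P = 22x1 + 23x2:
  (0, 37/7) → P = 851/7
  (0, 4) → P = 92
  (123/16, 67/16) → P = 4247/16
  (8, 4) → P = 268

The binding constraints are 3x1 + 5x2 = 44 and x2 = 4.
Solving simultaneously gives x1 = 8, x2 = 4.

x1 = 8, x2 = 4, maximum P = 268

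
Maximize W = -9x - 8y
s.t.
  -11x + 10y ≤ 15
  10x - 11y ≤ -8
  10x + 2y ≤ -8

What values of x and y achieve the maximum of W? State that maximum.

Extreme points and W = -9x - 8y:
  (-85/21, -62/21) → W = 1261/21
  (-55/61, 31/61) → W = 247/61
  (-4/5, 0) → W = 36/5

x = -85/21, y = -62/21, maximum W = 1261/21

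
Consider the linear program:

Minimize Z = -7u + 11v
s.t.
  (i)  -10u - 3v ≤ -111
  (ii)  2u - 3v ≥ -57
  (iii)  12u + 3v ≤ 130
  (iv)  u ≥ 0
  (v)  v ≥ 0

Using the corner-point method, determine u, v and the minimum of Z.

u = 19/2, v = 16/3, minimum Z = -47/6

Feasible corners and Z = -7u + 11v:
  (9/2, 22) → Z = 421/2
  (19/2, 16/3) → Z = -47/6
  (73/14, 472/21) → Z = 8851/42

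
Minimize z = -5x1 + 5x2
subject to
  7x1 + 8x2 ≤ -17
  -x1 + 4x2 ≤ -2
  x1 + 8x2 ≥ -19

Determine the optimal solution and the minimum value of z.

x1 = 1/3, x2 = -29/12, minimum z = -55/4

Corner points and z = -5x1 + 5x2:
  (-13/9, -31/36) → z = 35/12
  (1/3, -29/12) → z = -55/4
  (-5, -7/4) → z = 65/4

At the optimal vertex, 7x1 + 8x2 = -17 and x1 + 8x2 = -19.
Solving simultaneously gives x1 = 1/3, x2 = -29/12.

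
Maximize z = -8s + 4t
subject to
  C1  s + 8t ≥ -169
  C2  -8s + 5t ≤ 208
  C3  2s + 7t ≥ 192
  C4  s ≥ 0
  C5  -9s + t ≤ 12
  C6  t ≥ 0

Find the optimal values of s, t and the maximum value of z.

The feasible region is unbounded (it extends along (5, 8), (1, 0)), but z strictly decreases along every unbounded feasible direction, so there is no improving ray and the maximum is attained at a vertex.

At the optimal vertex, -8s + 5t = 208 and -9s + t = 12.
Solving simultaneously gives s = 4, t = 48.

s = 4, t = 48, maximum z = 160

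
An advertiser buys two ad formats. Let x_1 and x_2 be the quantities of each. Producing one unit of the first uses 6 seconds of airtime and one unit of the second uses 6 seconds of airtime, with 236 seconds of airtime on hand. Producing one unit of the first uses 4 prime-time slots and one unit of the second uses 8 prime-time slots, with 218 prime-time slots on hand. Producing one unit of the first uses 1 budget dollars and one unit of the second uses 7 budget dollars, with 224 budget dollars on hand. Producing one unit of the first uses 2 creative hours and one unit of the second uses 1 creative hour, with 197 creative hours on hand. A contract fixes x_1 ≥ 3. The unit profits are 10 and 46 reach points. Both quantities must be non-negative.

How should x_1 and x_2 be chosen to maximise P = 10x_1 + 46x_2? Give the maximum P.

x_1 = 3, x_2 = 103/4, maximum P = 2429/2

Extreme points and P = 10x_1 + 46x_2:
  (118/3, 0) → P = 1180/3
  (3, 0) → P = 30
  (145/6, 91/6) → P = 2818/3
  (3, 103/4) → P = 2429/2

The binding constraints are 4x_1 + 8x_2 = 218 and x_1 = 3.
Solving simultaneously gives x_1 = 3, x_2 = 103/4.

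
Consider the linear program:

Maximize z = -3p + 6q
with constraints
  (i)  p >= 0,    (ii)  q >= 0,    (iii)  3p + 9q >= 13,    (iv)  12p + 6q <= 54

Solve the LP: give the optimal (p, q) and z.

p = 0, q = 9, maximum z = 54

At the optimal vertex, p = 0 and 12p + 6q = 54.
Solving simultaneously gives p = 0, q = 9.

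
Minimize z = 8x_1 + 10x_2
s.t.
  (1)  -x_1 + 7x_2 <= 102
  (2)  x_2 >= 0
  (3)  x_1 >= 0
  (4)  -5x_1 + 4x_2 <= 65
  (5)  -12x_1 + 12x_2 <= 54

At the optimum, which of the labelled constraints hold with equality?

(2) and (3)

Feasible corners and z = 8x_1 + 10x_2:
  (47/4, 65/4) → z = 513/2
  (0, 0) → z = 0
  (0, 9/2) → z = 45
The feasible region is unbounded (it extends along (7, 1), (1, 0)), but z strictly increases along every unbounded feasible direction, so there is no improving ray and the minimum is attained at a vertex.

The minimum is at (0, 0). Substituting into each constraint, equality holds for (2) and (3); the remaining constraints have slack.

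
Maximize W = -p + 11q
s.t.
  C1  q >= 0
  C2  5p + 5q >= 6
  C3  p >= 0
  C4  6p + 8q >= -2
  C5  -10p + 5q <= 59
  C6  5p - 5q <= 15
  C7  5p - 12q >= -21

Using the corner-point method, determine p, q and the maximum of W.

Extreme points and W = -p + 11q:
  (6/5, 0) → W = -6/5
  (3, 0) → W = -3
  (0, 6/5) → W = 66/5
  (0, 7/4) → W = 77/4
  (57/7, 36/7) → W = 339/7

p = 57/7, q = 36/7, maximum W = 339/7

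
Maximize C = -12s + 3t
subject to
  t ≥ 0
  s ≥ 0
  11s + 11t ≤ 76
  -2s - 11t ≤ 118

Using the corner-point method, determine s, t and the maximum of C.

Feasible corners and C = -12s + 3t:
  (0, 0) → C = 0
  (76/11, 0) → C = -912/11
  (0, 76/11) → C = 228/11

s = 0, t = 76/11, maximum C = 228/11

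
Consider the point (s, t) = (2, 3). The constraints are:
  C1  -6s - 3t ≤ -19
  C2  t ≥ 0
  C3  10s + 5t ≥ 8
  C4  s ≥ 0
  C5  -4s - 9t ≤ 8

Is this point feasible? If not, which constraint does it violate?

C1: -21 ≤ -19 ✓
C2: 3 ≥ 0 ✓
C3: 35 ≥ 8 ✓
C4: 2 ≥ 0 ✓
C5: -35 ≤ 8 ✓

feasible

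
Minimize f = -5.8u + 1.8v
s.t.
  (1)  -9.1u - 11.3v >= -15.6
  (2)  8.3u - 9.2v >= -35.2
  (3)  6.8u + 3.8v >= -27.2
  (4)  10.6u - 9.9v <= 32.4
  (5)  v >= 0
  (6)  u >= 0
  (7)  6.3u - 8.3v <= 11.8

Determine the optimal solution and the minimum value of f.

u = 12/7, v = 0, minimum f = -348/35

Corner points and f = -5.8u + 1.8v:
  (12/7, 0) → f = -348/35
  (0, 156/113) → f = 1404/565
  (0, 0) → f = 0

The binding constraints are -9.1u - 11.3v = -15.6 and v = 0.
Solving simultaneously gives u = 12/7, v = 0.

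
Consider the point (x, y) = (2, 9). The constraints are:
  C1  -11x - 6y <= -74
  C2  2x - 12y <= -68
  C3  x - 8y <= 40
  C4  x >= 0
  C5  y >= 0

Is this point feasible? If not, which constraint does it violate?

C1: -76 ≤ -74 ✓
C2: -104 ≤ -68 ✓
C3: -70 ≤ 40 ✓
C4: 2 ≥ 0 ✓
C5: 9 ≥ 0 ✓

feasible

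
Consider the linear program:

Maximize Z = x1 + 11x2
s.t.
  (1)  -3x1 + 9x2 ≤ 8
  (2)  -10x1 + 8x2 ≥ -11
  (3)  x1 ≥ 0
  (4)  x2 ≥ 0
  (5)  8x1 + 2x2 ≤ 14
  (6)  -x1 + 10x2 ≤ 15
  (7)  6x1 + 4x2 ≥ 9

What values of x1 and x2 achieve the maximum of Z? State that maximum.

x1 = 55/39, x2 = 53/39, maximum Z = 638/39

Feasible corners and Z = x1 + 11x2:
  (55/39, 53/39) → Z = 638/39
  (49/66, 25/22) → Z = 437/33
  (67/42, 13/21) → Z = 353/42
  (29/22, 3/11) → Z = 95/22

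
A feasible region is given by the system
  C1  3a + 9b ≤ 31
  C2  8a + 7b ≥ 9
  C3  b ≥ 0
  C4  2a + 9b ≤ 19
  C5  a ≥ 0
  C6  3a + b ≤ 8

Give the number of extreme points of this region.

Intersecting each pair of boundary lines and keeping only the points that satisfy every inequality leaves:
  (9/8, 0)
  (0, 9/7)
  (8/3, 0)
  (0, 19/9)
  (53/25, 41/25)

5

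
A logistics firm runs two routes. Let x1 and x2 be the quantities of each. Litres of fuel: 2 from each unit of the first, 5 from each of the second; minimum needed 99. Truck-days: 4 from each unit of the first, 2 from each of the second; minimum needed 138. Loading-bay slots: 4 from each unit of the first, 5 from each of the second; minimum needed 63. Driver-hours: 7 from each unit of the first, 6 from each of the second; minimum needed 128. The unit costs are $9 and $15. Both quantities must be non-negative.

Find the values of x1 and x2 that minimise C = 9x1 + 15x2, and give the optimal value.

x1 = 123/4, x2 = 15/2, minimum C = 1557/4

Corner points and C = 9x1 + 15x2:
  (0, 69) → C = 1035
  (99/2, 0) → C = 891/2
  (123/4, 15/2) → C = 1557/4
The feasible region is unbounded (it extends along (0, 1), (1, 0)), but C strictly increases along every unbounded feasible direction, so there is no improving ray and the minimum is attained at a vertex.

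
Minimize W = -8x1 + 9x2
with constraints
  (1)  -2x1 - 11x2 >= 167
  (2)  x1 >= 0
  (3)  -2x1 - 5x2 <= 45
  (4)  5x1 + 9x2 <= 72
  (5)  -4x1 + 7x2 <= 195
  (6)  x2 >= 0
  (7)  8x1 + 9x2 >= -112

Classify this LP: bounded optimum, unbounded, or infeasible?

The boundaries -2x1 - 11x2 = 167 and -2x1 - 5x2 = 45 meet at (85/3, -61/3), but that point violates x2 ≥ 0. Every candidate vertex is excluded by some other constraint, so the feasible region is empty.

infeasible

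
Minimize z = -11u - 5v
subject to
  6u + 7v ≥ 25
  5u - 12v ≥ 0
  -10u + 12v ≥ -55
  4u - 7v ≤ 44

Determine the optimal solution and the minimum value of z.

u = 11, v = 55/12, minimum z = -1727/12

Corner points and z = -11u - 5v:
  (300/107, 125/107) → z = -3925/107
  (685/142, -40/71) → z = -7135/142
  (11, 55/12) → z = -1727/12

The binding constraints are 5u - 12v = 0 and -10u + 12v = -55.
Solving simultaneously gives u = 11, v = 55/12.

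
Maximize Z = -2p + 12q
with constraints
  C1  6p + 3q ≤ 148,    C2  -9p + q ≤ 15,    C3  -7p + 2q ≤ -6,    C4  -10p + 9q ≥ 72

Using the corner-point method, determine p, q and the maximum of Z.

Extreme points and Z = -2p + 12q:
  (314/33, 1000/33) → Z = 11372/33
  (93/7, 478/21) → Z = 1726/7
  (198/43, 564/43) → Z = 6372/43

The binding constraints are 6p + 3q = 148 and -7p + 2q = -6.
Solving simultaneously gives p = 314/33, q = 1000/33.

p = 314/33, q = 1000/33, maximum Z = 11372/33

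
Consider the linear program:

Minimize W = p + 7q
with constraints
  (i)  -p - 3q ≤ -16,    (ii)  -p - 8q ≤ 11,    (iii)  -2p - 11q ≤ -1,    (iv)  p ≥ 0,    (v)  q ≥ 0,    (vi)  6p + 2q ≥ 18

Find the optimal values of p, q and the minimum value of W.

p = 16, q = 0, minimum W = 16

Vertices and W = p + 7q:
  (16, 0) → W = 16
  (11/8, 39/8) → W = 71/2
  (0, 9) → W = 63
The feasible region is unbounded (it extends along (0, 1), (1, 0)), but W strictly increases along every unbounded feasible direction, so there is no improving ray and the minimum is attained at a vertex.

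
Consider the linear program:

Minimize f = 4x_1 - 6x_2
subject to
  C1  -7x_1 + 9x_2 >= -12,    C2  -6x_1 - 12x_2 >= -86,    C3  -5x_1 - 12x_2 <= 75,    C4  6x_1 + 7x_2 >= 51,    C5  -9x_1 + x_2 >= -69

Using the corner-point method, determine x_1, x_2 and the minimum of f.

x_1 = 1/3, x_2 = 7, minimum f = -122/3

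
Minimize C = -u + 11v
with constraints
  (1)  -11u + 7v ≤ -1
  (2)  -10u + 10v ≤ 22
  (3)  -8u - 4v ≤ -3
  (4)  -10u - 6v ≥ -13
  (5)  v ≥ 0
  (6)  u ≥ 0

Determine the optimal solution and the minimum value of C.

u = 13/10, v = 0, minimum C = -13/10

Feasible corners and C = -u + 11v:
  (1/4, 1/4) → C = 5/2
  (97/136, 133/136) → C = 683/68
  (3/8, 0) → C = -3/8
  (13/10, 0) → C = -13/10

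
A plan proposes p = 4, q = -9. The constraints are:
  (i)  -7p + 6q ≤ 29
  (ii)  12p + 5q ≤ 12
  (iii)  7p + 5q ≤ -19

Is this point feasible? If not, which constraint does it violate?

Constraint (iii): 7p + 5q = -17, which is not ≤ -19. All other constraints are satisfied.

not feasible — violates (iii)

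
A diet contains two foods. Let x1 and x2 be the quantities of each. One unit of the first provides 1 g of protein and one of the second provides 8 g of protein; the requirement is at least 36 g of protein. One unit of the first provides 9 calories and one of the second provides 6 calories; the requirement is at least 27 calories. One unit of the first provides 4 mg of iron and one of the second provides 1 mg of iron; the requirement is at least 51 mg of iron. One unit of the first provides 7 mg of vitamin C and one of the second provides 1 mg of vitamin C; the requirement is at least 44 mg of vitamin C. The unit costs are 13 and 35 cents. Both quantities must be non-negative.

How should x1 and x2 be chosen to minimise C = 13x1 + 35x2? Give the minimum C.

x1 = 12, x2 = 3, minimum C = 261

Corner points and C = 13x1 + 35x2:
  (0, 51) → C = 1785
  (36, 0) → C = 468
  (12, 3) → C = 261
The feasible region is unbounded (it extends along (0, 1), (1, 0)), but C strictly increases along every unbounded feasible direction, so there is no improving ray and the minimum is attained at a vertex.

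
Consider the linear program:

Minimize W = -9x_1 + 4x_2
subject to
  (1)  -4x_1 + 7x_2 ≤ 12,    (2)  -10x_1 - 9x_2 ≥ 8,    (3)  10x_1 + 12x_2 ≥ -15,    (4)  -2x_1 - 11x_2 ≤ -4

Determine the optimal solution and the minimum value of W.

Extreme points and W = -9x_1 + 4x_2:
  (-82/53, 44/53) → W = 914/53
  (-52/29, 20/29) → W = 548/29
  (-31/23, 14/23) → W = 335/23

At the optimal vertex, -10x_1 - 9x_2 = 8 and -2x_1 - 11x_2 = -4.
Solving simultaneously gives x_1 = -31/23, x_2 = 14/23.

x_1 = -31/23, x_2 = 14/23, minimum W = 335/23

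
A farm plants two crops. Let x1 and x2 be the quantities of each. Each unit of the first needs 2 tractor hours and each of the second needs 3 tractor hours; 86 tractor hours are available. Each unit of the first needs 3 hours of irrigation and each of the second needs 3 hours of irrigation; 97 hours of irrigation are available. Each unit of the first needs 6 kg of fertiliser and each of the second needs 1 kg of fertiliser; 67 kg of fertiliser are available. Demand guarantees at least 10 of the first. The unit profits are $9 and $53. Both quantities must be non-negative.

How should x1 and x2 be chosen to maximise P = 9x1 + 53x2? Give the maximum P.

Extreme points and P = 9x1 + 53x2:
  (67/6, 0) → P = 201/2
  (10, 0) → P = 90
  (10, 7) → P = 461

The binding constraints are 6x1 + x2 = 67 and x1 = 10.
Solving simultaneously gives x1 = 10, x2 = 7.

x1 = 10, x2 = 7, maximum P = 461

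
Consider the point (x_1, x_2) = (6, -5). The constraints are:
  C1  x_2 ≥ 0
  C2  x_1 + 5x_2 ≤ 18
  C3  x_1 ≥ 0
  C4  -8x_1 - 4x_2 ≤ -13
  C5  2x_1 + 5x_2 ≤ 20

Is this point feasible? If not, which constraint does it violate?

not feasible — violates C1

Constraint C1: x_2 = -5, which is not ≥ 0. All other constraints are satisfied.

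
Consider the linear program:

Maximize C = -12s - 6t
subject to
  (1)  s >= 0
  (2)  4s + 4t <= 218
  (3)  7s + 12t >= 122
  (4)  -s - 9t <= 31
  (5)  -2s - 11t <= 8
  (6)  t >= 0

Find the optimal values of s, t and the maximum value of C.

s = 0, t = 61/6, maximum C = -61

Extreme points and C = -12s - 6t:
  (0, 109/2) → C = -327
  (0, 61/6) → C = -61
  (109/2, 0) → C = -654
  (122/7, 0) → C = -1464/7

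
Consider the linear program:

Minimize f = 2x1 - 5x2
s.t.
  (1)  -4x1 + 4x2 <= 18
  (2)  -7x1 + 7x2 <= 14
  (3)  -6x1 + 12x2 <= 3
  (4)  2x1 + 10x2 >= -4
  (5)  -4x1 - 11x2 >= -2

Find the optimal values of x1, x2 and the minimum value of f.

x1 = -3/38, x2 = 4/19, minimum f = -23/19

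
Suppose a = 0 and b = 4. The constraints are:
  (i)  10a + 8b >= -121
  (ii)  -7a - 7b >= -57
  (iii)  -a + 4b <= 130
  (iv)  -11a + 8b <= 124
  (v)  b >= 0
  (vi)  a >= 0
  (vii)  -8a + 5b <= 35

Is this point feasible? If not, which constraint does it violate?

(i): 32 ≥ -121 ✓
(ii): -28 ≥ -57 ✓
(iii): 16 ≤ 130 ✓
(iv): 32 ≤ 124 ✓
(v): 4 ≥ 0 ✓
(vi): 0 ≥ 0 ✓
(vii): 20 ≤ 35 ✓

feasible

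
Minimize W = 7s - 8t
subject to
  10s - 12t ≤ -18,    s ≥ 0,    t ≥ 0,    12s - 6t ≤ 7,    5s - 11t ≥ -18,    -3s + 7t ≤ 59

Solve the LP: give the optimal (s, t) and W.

At the optimal vertex, s = 0 and 5s - 11t = -18.
Solving simultaneously gives s = 0, t = 18/11.

s = 0, t = 18/11, minimum W = -144/11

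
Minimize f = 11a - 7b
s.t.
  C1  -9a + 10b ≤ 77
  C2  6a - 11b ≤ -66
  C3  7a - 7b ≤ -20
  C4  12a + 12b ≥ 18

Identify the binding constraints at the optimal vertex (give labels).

C1 and C4

Feasible corners and f = 11a - 7b:
  (339/7, 359/7) → f = 1216/7
  (-62/19, 181/38) → f = -2631/38
  (242/35, 342/35) → f = 268/35
  (-99/34, 75/17) → f = -2139/34

The minimum is at (-62/19, 181/38). Substituting into each constraint, equality holds for C1 and C4; the remaining constraints have slack.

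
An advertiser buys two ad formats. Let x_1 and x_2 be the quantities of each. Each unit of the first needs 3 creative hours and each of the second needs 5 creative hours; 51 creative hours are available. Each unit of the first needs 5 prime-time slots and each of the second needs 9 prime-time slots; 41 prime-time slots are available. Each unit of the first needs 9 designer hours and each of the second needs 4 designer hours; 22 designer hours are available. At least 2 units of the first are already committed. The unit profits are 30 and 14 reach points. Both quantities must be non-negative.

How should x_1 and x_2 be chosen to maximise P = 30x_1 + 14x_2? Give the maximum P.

x_1 = 2, x_2 = 1, maximum P = 74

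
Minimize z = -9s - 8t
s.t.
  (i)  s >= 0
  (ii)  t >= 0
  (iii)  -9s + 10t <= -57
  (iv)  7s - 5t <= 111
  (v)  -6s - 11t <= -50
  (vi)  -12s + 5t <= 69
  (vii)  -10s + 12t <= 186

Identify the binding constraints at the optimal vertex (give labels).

(iii) and (iv)

Corner points and z = -9s - 8t:
  (111/7, 0) → z = -999/7
  (25/3, 0) → z = -75
  (33, 24) → z = -489
  (1127/159, 36/53) → z = -3669/53

The minimum is at (33, 24). Substituting into each constraint, equality holds for (iii) and (iv); the remaining constraints have slack.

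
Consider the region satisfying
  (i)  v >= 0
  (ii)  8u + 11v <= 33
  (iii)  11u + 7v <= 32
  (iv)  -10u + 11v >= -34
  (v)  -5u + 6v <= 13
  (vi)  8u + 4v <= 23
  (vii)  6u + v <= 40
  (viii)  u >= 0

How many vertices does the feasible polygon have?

Of the 28 pairwise boundary intersections, those satisfying every inequality are:
  (23/8, 0)
  (0, 0)
  (121/65, 107/65)
  (55/103, 269/103)
  (11/4, 1/4)
  (0, 13/6)

6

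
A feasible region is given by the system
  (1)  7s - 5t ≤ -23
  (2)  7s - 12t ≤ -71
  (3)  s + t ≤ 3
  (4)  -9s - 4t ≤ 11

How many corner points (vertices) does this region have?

Pairwise boundary intersections that survive every other constraint:
  (-35/19, 92/19)
  (-52/17, 281/68)
  (-23/5, 38/5)

3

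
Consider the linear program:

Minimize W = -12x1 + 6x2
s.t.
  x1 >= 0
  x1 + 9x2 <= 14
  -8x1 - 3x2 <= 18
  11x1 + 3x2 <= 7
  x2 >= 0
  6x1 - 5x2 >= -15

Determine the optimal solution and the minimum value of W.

x1 = 7/11, x2 = 0, minimum W = -84/11

Corner points and W = -12x1 + 6x2:
  (0, 14/9) → W = 28/3
  (0, 0) → W = 0
  (7/32, 49/32) → W = 105/16
  (7/11, 0) → W = -84/11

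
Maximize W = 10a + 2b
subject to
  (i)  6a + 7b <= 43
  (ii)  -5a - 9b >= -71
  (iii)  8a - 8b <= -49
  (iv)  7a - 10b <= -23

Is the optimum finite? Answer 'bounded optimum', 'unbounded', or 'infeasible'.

bounded optimum

Vertices and W = 10a + 2b:
  (-110/19, 211/19) → W = -678/19
  (1/104, 319/52) → W = 643/52
  (-51/4, -53/8) → W = -563/4
The feasible region has finitely many vertices and no improving ray; the maximum is 643/52 at (1/104, 319/52).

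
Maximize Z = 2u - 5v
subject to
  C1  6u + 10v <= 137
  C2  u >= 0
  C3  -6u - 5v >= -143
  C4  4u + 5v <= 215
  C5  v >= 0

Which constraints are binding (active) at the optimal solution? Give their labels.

Vertices and Z = 2u - 5v:
  (0, 137/10) → Z = -137/2
  (137/6, 0) → Z = 137/3
  (0, 0) → Z = 0

The maximum is at (137/6, 0). Substituting into each constraint, equality holds for C1 and C5; the remaining constraints have slack.

C1 and C5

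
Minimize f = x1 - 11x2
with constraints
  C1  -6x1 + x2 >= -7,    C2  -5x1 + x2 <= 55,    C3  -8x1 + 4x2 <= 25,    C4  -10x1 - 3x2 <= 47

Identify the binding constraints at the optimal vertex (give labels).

Feasible corners and f = x1 - 11x2:
  (53/16, 103/8) → f = -2213/16
  (-13/14, -88/7) → f = 1923/14
  (-263/64, -63/32) → f = 1123/64

The minimum is at (53/16, 103/8). Substituting into each constraint, equality holds for C1 and C3; the remaining constraints have slack.

C1 and C3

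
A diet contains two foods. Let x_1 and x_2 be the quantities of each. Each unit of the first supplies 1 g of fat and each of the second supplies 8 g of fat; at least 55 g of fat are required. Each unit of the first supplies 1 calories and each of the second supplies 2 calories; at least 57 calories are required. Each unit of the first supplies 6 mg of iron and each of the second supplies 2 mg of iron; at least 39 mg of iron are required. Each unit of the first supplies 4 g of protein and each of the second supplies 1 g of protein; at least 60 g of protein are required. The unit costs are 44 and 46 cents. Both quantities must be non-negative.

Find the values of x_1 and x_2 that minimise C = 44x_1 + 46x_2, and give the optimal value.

x_1 = 9, x_2 = 24, minimum C = 1500

Corner points and C = 44x_1 + 46x_2:
  (0, 60) → C = 2760
  (57, 0) → C = 2508
  (9, 24) → C = 1500
The feasible region is unbounded (it extends along (0, 1), (1, 0)), but C strictly increases along every unbounded feasible direction, so there is no improving ray and the minimum is attained at a vertex.

The binding constraints are x_1 + 2x_2 = 57 and 4x_1 + x_2 = 60.
Solving simultaneously gives x_1 = 9, x_2 = 24.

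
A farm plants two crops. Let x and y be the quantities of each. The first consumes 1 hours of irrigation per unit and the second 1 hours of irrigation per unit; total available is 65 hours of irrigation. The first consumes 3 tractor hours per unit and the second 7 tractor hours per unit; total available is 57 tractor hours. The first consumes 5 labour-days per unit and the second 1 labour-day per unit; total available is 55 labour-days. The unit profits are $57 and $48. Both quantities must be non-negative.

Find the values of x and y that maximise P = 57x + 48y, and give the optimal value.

Extreme points and P = 57x + 48y:
  (0, 0) → P = 0
  (0, 57/7) → P = 2736/7
  (11, 0) → P = 627
  (41/4, 15/4) → P = 3057/4

x = 41/4, y = 15/4, maximum P = 3057/4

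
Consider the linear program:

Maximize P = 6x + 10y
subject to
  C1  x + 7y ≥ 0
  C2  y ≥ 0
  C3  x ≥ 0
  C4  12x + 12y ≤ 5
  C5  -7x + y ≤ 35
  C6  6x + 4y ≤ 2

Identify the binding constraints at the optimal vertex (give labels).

C3 and C4

Extreme points and P = 6x + 10y:
  (0, 0) → P = 0
  (1/3, 0) → P = 2
  (0, 5/12) → P = 25/6
  (1/6, 1/4) → P = 7/2

The maximum is at (0, 5/12). Substituting into each constraint, equality holds for C3 and C4; the remaining constraints have slack.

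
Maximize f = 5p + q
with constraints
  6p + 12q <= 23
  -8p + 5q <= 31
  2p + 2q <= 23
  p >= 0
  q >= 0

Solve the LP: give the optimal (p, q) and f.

p = 23/6, q = 0, maximum f = 115/6

Extreme points and f = 5p + q:
  (0, 23/12) → f = 23/12
  (23/6, 0) → f = 115/6
  (0, 0) → f = 0

The optimum lies where 6p + 12q = 23 and q = 0.
Solving simultaneously gives p = 23/6, q = 0.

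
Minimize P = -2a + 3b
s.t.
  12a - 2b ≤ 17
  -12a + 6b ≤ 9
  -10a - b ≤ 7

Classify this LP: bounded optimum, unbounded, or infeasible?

Extreme points and P = -2a + 3b:
  (5/2, 13/2) → P = 29/2
  (3/32, -127/16) → P = -24
  (-17/24, 1/12) → P = 5/3
The feasible region has finitely many vertices and no improving ray; the minimum is -24 at (3/32, -127/16).

bounded optimum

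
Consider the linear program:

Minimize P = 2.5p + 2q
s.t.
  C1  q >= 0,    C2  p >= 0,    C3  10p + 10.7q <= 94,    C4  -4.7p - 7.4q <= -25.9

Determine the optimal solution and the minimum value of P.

p = 0, q = 3.5, minimum P = 7

Extreme points and P = 2.5p + 2q:
  (47/5, 0) → P = 47/2
  (259/47, 0) → P = 1295/94
  (0, 940/107) → P = 1880/107
  (0, 7/2) → P = 7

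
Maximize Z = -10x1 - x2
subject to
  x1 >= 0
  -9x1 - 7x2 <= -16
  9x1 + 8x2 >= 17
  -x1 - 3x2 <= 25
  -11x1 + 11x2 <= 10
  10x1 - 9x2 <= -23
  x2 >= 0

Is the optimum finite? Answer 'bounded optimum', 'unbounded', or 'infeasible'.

The boundaries x1 = 0 and 10x1 - 9x2 = -23 meet at (0, 23/9), but that point violates -11x1 + 11x2 ≤ 10. Every candidate vertex is excluded by some other constraint, so the feasible region is empty.

infeasible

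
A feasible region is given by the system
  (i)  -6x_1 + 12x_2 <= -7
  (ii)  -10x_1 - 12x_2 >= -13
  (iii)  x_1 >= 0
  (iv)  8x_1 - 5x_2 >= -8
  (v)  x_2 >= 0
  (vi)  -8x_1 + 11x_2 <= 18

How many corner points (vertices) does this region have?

The feasible vertices (each the meet of two boundaries and inside every other half-plane) are:
  (5/4, 1/24)
  (7/6, 0)
  (13/10, 0)

3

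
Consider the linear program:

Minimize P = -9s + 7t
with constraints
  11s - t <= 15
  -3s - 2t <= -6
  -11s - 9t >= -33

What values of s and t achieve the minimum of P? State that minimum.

Corner points and P = -9s + 7t:
  (36/25, 21/25) → P = -177/25
  (84/55, 9/5) → P = -63/55
  (-12/5, 33/5) → P = 339/5

At the optimal vertex, 11s - t = 15 and -3s - 2t = -6.
Solving simultaneously gives s = 36/25, t = 21/25.

s = 36/25, t = 21/25, minimum P = -177/25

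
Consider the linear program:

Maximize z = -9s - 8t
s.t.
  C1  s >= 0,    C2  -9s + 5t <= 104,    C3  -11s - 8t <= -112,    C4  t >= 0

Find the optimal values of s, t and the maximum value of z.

s = 112/11, t = 0, maximum z = -1008/11

Extreme points and z = -9s - 8t:
  (0, 104/5) → z = -832/5
  (0, 14) → z = -112
  (112/11, 0) → z = -1008/11
The feasible region is unbounded (it extends along (1, 0), (5, 9)), but z strictly decreases along every unbounded feasible direction, so there is no improving ray and the maximum is attained at a vertex.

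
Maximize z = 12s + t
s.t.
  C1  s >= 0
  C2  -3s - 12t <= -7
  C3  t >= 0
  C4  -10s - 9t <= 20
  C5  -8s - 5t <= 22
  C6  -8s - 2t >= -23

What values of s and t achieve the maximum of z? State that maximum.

Corner points and z = 12s + t:
  (0, 7/12) → z = 7/12
  (0, 23/2) → z = 23/2
  (7/3, 0) → z = 28
  (23/8, 0) → z = 69/2

s = 23/8, t = 0, maximum z = 69/2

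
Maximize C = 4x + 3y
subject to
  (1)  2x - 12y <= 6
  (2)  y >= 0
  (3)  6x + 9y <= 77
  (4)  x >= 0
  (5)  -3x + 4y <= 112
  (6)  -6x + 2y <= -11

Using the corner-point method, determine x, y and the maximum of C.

x = 163/15, y = 59/45, maximum C = 237/5

Feasible corners and C = 4x + 3y:
  (3, 0) → C = 12
  (163/15, 59/45) → C = 237/5
  (11/6, 0) → C = 22/3
  (23/6, 6) → C = 100/3

At the optimal vertex, 2x - 12y = 6 and 6x + 9y = 77.
Solving simultaneously gives x = 163/15, y = 59/45.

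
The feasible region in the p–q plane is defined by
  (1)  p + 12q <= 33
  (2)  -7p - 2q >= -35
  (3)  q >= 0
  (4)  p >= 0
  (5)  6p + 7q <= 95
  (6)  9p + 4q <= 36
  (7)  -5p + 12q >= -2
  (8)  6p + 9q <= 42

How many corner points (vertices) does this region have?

Intersecting each pair of boundary lines and keeping only the points that satisfy every inequality leaves:
  (0, 11/4)
  (75/26, 261/104)
  (0, 0)
  (2/5, 0)
  (55/16, 81/64)

5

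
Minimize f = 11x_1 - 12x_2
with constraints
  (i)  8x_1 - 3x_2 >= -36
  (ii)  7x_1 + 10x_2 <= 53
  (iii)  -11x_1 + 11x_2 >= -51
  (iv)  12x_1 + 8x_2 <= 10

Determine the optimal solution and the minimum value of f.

x_1 = -129/50, x_2 = 128/25, minimum f = -4491/50

Extreme points and f = 11x_1 - 12x_2:
  (-549/55, -804/55) → f = 3609/55
  (-129/50, 128/25) → f = -4491/50
  (259/110, -251/110) → f = 5861/110

At the optimal vertex, 8x_1 - 3x_2 = -36 and 12x_1 + 8x_2 = 10.
Solving simultaneously gives x_1 = -129/50, x_2 = 128/25.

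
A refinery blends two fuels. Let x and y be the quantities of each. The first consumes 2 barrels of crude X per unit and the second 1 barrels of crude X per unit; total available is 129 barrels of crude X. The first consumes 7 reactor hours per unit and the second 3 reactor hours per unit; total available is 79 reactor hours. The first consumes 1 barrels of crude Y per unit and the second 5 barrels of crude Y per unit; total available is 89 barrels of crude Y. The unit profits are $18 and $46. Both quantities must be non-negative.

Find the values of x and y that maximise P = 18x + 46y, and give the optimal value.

x = 4, y = 17, maximum P = 854

Vertices and P = 18x + 46y:
  (0, 0) → P = 0
  (0, 89/5) → P = 4094/5
  (79/7, 0) → P = 1422/7
  (4, 17) → P = 854

The optimum lies where 7x + 3y = 79 and x + 5y = 89.
Solving simultaneously gives x = 4, y = 17.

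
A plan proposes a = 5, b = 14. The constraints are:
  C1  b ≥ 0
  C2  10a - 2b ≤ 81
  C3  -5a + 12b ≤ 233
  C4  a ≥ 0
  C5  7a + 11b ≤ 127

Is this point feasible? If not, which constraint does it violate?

not feasible — violates C5

Constraint C5: 7a + 11b = 189, which is not ≤ 127. All other constraints are satisfied.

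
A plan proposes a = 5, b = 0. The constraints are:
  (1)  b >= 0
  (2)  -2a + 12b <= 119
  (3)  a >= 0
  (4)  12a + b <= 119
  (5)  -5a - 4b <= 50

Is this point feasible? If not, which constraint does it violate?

(1): 0 ≥ 0 ✓
(2): -10 ≤ 119 ✓
(3): 5 ≥ 0 ✓
(4): 60 ≤ 119 ✓
(5): -25 ≤ 50 ✓

feasible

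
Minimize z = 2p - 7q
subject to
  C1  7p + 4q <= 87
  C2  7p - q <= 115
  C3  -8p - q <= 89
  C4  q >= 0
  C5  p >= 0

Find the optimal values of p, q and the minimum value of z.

p = 0, q = 87/4, minimum z = -609/4

Corner points and z = 2p - 7q:
  (87/7, 0) → z = 174/7
  (0, 87/4) → z = -609/4
  (0, 0) → z = 0

At the optimal vertex, 7p + 4q = 87 and p = 0.
Solving simultaneously gives p = 0, q = 87/4.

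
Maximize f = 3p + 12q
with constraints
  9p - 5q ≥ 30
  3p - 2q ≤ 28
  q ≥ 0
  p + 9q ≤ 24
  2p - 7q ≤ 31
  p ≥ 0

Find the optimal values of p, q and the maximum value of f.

Corner points and f = 3p + 12q:
  (10/3, 0) → f = 10
  (195/43, 93/43) → f = 1701/43
  (28/3, 0) → f = 28
  (300/29, 44/29) → f = 1428/29

p = 300/29, q = 44/29, maximum f = 1428/29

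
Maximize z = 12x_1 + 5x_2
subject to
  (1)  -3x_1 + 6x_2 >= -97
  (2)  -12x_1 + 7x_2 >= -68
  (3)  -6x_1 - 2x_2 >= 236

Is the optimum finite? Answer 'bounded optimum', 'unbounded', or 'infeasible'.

From the feasible point (-611/21, -215/7), moving in the direction (-2, 6) keeps every constraint satisfied while z increases without bound.

unbounded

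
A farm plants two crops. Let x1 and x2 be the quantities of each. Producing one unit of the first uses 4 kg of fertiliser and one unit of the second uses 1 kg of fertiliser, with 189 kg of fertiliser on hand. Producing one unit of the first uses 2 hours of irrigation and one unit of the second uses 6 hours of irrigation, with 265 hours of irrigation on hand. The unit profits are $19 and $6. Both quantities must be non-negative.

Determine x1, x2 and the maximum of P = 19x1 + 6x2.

x1 = 79/2, x2 = 31, maximum P = 1873/2

Vertices and P = 19x1 + 6x2:
  (0, 0) → P = 0
  (0, 265/6) → P = 265
  (189/4, 0) → P = 3591/4
  (79/2, 31) → P = 1873/2

The binding constraints are 4x1 + x2 = 189 and 2x1 + 6x2 = 265.
Solving simultaneously gives x1 = 79/2, x2 = 31.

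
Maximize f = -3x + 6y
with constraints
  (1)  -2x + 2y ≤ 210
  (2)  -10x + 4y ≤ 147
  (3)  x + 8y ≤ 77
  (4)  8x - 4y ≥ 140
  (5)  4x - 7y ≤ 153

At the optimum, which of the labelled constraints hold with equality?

Extreme points and f = -3x + 6y:
  (21, 7) → f = -21
  (1763/39, 155/39) → f = -1453/13
  (46/5, -83/5) → f = -636/5

The maximum is at (21, 7). Substituting into each constraint, equality holds for (3) and (4); the remaining constraints have slack.

(3) and (4)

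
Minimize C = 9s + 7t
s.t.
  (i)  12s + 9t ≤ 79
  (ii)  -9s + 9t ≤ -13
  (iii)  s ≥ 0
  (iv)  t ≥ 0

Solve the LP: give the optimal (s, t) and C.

Feasible corners and C = 9s + 7t:
  (92/21, 185/63) → C = 3779/63
  (79/12, 0) → C = 237/4
  (13/9, 0) → C = 13

s = 13/9, t = 0, minimum C = 13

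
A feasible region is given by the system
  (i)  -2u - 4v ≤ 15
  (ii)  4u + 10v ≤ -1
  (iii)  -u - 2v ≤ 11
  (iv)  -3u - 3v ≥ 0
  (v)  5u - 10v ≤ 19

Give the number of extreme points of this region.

4

Intersecting each pair of boundary lines and keeping only the points that satisfy every inequality leaves:
  (-73/2, 29/2)
  (-37/20, -113/40)
  (1/6, -1/6)
  (19/15, -19/15)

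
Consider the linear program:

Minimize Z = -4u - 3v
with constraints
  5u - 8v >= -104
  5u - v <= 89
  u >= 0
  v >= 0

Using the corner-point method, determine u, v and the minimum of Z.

Extreme points and Z = -4u - 3v:
  (816/35, 193/7) → Z = -6159/35
  (0, 13) → Z = -39
  (89/5, 0) → Z = -356/5
  (0, 0) → Z = 0

u = 816/35, v = 193/7, minimum Z = -6159/35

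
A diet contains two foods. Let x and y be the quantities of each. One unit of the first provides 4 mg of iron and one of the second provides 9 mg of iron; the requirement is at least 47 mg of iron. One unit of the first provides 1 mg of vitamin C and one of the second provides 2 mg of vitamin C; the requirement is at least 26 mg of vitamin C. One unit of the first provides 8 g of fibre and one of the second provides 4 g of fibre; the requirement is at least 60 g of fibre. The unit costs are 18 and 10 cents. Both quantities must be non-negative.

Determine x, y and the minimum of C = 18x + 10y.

Corner points and C = 18x + 10y:
  (0, 15) → C = 150
  (26, 0) → C = 468
  (4/3, 37/3) → C = 442/3
The feasible region is unbounded (it extends along (0, 1), (1, 0)), but C strictly increases along every unbounded feasible direction, so there is no improving ray and the minimum is attained at a vertex.

The binding constraints are x + 2y = 26 and 8x + 4y = 60.
Solving simultaneously gives x = 4/3, y = 37/3.

x = 4/3, y = 37/3, minimum C = 442/3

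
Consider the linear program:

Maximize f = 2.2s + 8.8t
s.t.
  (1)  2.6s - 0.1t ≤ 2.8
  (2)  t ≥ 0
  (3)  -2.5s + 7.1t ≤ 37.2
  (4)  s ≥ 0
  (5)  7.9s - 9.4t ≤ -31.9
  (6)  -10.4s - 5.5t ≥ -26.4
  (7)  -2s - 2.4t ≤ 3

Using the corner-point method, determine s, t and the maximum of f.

s = 0, t = 4.8, maximum f = 42.24

Vertices and f = 2.2s + 8.8t:
  (0, 319/94) → f = 7018/235
  (0, 24/5) → f = 1056/25
  (7271/14121, 54032/14121) → f = 2457389/70605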